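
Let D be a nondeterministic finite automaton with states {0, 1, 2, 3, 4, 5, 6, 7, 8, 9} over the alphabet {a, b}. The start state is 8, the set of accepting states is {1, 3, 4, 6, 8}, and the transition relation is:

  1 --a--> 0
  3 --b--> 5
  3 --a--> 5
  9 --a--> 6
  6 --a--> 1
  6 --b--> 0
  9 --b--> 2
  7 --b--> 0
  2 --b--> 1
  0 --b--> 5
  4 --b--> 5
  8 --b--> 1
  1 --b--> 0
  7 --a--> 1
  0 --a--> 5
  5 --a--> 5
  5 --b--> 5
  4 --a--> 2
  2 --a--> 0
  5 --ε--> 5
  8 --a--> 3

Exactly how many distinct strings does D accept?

The useful subgraph on states {1, 3, 8} is acyclic, so L(D) is finite; the longest accepting path visits 2 useful states, giving maximum string length 1.
Counting accepting paths from 8 by length: 1 of length 0, 2 of length 1. Total 3.

3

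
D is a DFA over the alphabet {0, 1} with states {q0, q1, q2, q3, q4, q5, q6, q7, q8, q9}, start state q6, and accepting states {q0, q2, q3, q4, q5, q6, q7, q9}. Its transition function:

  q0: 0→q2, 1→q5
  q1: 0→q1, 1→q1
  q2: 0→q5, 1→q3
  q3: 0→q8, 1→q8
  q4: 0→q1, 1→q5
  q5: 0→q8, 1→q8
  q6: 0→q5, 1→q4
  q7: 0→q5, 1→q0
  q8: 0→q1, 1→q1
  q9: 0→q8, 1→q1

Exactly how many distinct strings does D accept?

The useful subgraph on states {q4, q5, q6} is acyclic, so L(D) is finite; the longest accepting path visits 3 useful states, giving maximum string length 2.
Counting accepting paths from q6 by length: 1 of length 0, 2 of length 1, 1 of length 2. Total 4.

4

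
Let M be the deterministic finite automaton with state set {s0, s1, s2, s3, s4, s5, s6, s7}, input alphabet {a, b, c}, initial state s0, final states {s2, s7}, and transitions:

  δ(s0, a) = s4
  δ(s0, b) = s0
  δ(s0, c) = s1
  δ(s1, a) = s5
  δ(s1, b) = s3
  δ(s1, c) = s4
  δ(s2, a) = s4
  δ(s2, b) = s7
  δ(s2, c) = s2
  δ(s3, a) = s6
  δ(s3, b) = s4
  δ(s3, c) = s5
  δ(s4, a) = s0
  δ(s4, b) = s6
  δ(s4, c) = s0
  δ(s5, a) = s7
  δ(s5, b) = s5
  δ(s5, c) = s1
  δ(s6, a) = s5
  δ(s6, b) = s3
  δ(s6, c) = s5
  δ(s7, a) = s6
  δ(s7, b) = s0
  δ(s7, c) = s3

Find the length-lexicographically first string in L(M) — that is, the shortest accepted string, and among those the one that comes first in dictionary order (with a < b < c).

caa

A breadth-first search from s0 reaches an accepting state first via the path s0 → s1 → s5 → s7 on input caa.
No string of length < 3 is accepted (BFS exhausts all shorter strings without reaching an accepting state), and caa is the lexicographically least accepting string of length 3.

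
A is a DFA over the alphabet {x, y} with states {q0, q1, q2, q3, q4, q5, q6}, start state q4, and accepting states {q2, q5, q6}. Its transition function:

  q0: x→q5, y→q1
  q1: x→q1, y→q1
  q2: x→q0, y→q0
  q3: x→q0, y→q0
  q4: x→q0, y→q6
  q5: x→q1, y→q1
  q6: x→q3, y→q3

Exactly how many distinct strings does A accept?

The useful subgraph on states {q0, q3, q4, q5, q6} is acyclic, so L(A) is finite; the longest accepting path visits 5 useful states, giving maximum string length 4.
Counting accepting paths from q4 by length: 1 of length 1, 1 of length 2, 4 of length 4. Total 6.

6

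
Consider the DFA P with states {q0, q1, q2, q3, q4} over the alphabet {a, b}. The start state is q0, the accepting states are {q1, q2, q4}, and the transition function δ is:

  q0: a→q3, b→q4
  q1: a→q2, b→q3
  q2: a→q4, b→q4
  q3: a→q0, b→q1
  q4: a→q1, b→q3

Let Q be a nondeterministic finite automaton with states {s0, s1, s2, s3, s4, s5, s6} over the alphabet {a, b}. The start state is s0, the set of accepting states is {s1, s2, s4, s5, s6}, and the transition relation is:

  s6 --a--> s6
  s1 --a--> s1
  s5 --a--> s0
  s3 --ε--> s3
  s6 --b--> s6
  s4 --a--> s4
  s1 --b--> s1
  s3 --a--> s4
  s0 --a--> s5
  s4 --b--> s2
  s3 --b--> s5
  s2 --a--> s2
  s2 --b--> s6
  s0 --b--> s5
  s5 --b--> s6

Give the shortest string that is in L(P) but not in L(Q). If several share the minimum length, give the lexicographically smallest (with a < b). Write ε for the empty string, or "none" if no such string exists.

The string ba is accepted by P but not by Q.
No shorter string lies in the difference, and ba is the lexicographically first length-2 string in L(P) \ L(Q).

ba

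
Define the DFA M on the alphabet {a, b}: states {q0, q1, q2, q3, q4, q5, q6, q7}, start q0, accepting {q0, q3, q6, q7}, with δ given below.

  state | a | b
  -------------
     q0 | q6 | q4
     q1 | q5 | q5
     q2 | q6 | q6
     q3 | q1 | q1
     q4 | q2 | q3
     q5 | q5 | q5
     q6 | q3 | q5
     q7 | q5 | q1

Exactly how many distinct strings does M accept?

The useful subgraph on states {q0, q2, q3, q4, q6} is acyclic, so L(M) is finite; the longest accepting path visits 5 useful states, giving maximum string length 4.
Counting accepting paths from q0 by length: 1 of length 0, 1 of length 1, 2 of length 2, 2 of length 3, 2 of length 4. Total 8.

8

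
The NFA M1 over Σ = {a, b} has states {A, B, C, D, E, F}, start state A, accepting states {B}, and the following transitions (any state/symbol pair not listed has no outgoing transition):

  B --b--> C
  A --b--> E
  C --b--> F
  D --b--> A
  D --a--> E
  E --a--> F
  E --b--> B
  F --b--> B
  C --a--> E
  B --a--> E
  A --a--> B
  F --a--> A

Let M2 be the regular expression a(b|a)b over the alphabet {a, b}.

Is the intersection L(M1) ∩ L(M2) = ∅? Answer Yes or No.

No

The string aab is accepted by both M1 and M2.
Hence L(M1) ∩ L(M2) ≠ ∅.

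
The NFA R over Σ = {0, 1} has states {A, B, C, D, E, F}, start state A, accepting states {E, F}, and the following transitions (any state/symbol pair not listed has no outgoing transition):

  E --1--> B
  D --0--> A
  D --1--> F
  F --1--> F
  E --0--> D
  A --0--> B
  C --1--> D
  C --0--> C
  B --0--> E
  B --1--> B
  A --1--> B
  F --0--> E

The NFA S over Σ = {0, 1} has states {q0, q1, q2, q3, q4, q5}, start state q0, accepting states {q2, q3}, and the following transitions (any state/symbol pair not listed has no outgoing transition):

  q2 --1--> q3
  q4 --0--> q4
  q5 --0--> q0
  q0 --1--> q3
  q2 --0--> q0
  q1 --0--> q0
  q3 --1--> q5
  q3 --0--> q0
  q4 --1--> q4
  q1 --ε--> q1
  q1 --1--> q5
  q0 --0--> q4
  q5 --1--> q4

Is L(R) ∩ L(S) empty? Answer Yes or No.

Exploring the product automaton R × S from the start pair (A, q0), following both machines on each input symbol, reaches 9 state pairs: (A, q0), (B, q4), (B, q3), (E, q4), (E, q0), (B, q5), (D, q4), (A, q4), (F, q4).
R accepts in {E, F} and S accepts in {q2, q3}; no reachable pair has both components accepting, so no string drives both machines to acceptance simultaneously and L(R) ∩ L(S) = ∅.
So no string is accepted by both, and the intersection is empty.

Yes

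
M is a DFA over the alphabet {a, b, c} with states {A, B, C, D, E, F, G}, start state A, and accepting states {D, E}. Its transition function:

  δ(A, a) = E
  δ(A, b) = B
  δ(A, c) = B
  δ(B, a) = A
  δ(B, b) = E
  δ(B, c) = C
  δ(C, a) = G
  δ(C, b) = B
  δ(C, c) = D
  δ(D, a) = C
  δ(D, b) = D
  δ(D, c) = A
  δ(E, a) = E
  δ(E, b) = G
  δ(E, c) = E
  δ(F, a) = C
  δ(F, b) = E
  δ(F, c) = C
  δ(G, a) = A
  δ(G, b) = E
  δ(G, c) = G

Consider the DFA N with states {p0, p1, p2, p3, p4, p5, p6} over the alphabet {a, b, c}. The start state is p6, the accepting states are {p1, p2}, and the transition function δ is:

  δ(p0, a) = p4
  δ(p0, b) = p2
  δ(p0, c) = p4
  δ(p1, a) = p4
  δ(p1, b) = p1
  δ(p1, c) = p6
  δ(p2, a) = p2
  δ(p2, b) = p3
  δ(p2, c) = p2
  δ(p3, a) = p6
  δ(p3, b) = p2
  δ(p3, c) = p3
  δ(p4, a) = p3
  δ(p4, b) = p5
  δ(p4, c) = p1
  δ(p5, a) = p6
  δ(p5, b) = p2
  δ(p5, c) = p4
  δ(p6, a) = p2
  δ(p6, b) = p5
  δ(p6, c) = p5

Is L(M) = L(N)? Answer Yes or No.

Exploring the product automaton M × N from the start pair (A, p6), following both machines on each input symbol, reaches 6 state pairs: (A, p6), (E, p2), (B, p5), (G, p3), (C, p4), (D, p1).
M accepts in {D, E} and N accepts in {p1, p2}. In every reachable pair the two components are either both accepting — (E, p2), (D, p1) — or both non-accepting, so no string is accepted by exactly one of the machines: L(M) \ L(N) and L(N) \ L(M) are both empty.
Hence every string is accepted by M iff it is accepted by N, and the two languages coincide.

Yes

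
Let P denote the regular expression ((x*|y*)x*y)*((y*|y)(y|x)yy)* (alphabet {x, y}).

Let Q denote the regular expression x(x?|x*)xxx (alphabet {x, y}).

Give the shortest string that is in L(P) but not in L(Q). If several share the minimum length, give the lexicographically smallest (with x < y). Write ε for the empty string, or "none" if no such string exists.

ε

The empty string ε is accepted by P but not by Q.
Since ε is the unique shortest string, it is the required witness.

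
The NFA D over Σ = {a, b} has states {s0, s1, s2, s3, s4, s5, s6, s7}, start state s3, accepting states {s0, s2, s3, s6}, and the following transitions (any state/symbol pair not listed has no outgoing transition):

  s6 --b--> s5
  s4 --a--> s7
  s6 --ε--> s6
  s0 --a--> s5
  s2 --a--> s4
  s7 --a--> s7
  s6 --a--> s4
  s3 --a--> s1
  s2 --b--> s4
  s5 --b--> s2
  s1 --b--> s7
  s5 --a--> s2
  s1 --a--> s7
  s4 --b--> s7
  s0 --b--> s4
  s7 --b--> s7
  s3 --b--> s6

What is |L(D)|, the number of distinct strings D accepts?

4

The useful subgraph on states {s2, s3, s5, s6} is acyclic, so L(D) is finite; the longest accepting path visits 4 useful states, giving maximum string length 3.
Counting accepting paths from s3 by length: 1 of length 0, 1 of length 1, 2 of length 3. Total 4.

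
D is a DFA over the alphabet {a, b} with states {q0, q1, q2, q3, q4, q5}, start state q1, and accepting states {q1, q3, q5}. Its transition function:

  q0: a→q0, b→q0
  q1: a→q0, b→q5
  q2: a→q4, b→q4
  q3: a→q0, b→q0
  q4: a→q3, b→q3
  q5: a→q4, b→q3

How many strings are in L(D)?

The useful subgraph on states {q1, q3, q4, q5} is acyclic, so L(D) is finite; the longest accepting path visits 4 useful states, giving maximum string length 3.
Counting accepting paths from q1 by length: 1 of length 0, 1 of length 1, 1 of length 2, 2 of length 3. Total 5.

5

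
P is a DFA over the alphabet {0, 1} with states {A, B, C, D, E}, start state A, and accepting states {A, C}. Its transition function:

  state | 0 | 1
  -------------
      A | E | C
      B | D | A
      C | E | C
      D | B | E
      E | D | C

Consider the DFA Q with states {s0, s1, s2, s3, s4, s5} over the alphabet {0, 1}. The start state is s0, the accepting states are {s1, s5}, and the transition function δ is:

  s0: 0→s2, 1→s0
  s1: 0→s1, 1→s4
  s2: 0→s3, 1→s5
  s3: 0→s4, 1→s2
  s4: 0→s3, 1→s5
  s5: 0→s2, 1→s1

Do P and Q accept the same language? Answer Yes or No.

The empty string ε is accepted by P but rejected by Q.
So L(P) ≠ L(Q).

No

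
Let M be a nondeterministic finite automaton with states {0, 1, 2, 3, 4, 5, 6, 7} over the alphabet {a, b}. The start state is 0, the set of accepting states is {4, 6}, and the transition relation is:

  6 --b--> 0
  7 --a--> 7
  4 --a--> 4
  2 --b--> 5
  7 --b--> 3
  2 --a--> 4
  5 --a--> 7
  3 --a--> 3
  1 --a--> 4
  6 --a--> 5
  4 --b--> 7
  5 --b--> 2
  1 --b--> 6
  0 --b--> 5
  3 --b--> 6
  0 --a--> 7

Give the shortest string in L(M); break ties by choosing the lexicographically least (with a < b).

A breadth-first search from 0 reaches an accepting state first via the path 0 → 7 → 3 → 6 on input abb.
No string of length < 3 is accepted (BFS exhausts all shorter strings without reaching an accepting state), and abb is the lexicographically least accepting string of length 3.

abb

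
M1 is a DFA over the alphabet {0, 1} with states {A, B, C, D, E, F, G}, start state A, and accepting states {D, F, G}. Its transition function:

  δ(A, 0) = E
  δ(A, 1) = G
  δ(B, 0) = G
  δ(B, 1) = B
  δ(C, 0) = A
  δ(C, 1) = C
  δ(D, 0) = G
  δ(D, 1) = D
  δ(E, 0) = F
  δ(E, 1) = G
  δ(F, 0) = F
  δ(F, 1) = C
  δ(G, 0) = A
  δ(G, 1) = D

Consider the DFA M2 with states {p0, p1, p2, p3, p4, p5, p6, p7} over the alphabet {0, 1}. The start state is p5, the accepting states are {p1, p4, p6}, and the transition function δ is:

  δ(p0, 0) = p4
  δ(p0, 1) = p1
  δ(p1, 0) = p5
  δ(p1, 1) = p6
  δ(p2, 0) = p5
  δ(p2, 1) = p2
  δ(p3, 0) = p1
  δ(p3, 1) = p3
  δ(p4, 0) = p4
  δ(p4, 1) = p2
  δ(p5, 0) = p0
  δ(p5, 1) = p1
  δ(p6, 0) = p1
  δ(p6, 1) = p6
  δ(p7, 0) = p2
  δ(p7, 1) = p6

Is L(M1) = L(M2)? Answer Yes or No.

Exploring the product automaton M1 × M2 from the start pair (A, p5), following both machines on each input symbol, reaches 6 state pairs: (A, p5), (E, p0), (G, p1), (F, p4), (D, p6), (C, p2).
M1 accepts in {D, F, G} and M2 accepts in {p1, p4, p6}. In every reachable pair the two components are either both accepting — (G, p1), (F, p4), (D, p6) — or both non-accepting, so no string is accepted by exactly one of the machines: L(M1) \ L(M2) and L(M2) \ L(M1) are both empty.
Hence every string is accepted by M1 iff it is accepted by M2, and the two languages coincide.

Yes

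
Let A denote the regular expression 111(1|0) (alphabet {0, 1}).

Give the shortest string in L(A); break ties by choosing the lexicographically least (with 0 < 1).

By inspection of the expression, no string of length less than 4 matches, and 1110 is the lexicographically first match of length 4.

1110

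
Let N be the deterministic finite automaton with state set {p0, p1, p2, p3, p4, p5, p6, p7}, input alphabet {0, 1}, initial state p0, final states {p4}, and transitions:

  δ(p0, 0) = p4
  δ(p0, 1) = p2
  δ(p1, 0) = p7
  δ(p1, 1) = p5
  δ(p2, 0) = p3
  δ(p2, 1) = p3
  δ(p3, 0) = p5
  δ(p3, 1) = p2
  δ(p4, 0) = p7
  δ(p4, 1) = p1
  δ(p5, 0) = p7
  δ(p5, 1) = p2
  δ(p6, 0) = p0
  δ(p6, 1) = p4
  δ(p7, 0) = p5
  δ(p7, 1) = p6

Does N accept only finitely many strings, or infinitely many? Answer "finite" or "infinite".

State p2 is reachable from the start and can reach an accepting state, and it lies on the cycle p2 → p3 → p2.
Traversing that cycle any number of times yields accepted strings of unbounded length, so the language is infinite.

infinite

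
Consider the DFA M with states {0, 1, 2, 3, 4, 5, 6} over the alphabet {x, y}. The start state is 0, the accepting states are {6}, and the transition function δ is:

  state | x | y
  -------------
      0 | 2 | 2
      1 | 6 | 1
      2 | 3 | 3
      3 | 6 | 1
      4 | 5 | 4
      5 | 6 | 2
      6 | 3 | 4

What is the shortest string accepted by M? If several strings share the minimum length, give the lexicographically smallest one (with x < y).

A breadth-first search from 0 reaches an accepting state first via the path 0 → 2 → 3 → 6 on input xxx.
No string of length < 3 is accepted (BFS exhausts all shorter strings without reaching an accepting state), and xxx is the lexicographically least accepting string of length 3.

xxx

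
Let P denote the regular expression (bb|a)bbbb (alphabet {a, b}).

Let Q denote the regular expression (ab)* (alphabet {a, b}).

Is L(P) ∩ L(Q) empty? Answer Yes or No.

Yes

Converting the expression P to a DFA (subset construction, then merging equivalent states) gives the minimal DFA with states {p0, p1, p2, p3, p4, p5, p6, p7}, start state p0, accepting states {p7} and transitions p0: a→p1, b→p2; p1: a→p3, b→p4; p2: a→p3, b→p1; p3: a→p3, b→p3; p4: a→p3, b→p5; p5: a→p3, b→p6; p6: a→p3, b→p7; p7: a→p3, b→p3.
Converting the expression Q to a DFA (subset construction, then merging equivalent states) gives the minimal DFA with states {q0, q1, q2}, start state q0, accepting states {q0} and transitions q0: a→q1, b→q2; q1: a→q2, b→q0; q2: a→q2, b→q2.
Exploring the product automaton P × Q from the start pair (p0, q0), following both machines on each input symbol, reaches 12 state pairs: (p0, q0), (p1, q1), (p2, q2), (p3, q2), (p4, q0), (p1, q2), (p3, q1), (p5, q2), (p4, q2), (p3, q0), (p6, q2), (p7, q2).
P accepts in {p7} and Q accepts in {q0}; no reachable pair has both components accepting, so no string drives both machines to acceptance simultaneously and L(P) ∩ L(Q) = ∅.
So no string is accepted by both, and the intersection is empty.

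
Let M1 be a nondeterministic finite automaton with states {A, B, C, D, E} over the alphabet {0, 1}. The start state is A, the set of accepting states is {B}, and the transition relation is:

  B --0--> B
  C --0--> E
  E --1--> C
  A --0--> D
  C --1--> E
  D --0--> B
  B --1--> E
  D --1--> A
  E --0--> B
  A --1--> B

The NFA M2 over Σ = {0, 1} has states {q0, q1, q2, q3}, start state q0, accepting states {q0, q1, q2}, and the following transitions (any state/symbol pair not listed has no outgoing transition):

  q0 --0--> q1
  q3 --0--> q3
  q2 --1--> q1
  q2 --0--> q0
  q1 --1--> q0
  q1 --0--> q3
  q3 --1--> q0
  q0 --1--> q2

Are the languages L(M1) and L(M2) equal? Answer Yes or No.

The string 00 is accepted by M1 but rejected by M2.
So L(M1) ≠ L(M2).

No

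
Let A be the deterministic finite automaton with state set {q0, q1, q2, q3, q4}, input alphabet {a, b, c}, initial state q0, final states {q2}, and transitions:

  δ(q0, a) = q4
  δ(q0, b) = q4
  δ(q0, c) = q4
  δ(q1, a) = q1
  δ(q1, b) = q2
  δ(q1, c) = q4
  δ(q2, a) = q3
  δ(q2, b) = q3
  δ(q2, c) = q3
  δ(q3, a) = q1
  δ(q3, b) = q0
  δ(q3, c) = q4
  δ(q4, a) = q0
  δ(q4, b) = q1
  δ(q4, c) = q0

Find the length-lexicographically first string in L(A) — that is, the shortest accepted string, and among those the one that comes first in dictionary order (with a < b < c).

abb

A breadth-first search from q0 reaches an accepting state first via the path q0 → q4 → q1 → q2 on input abb.
No string of length < 3 is accepted (BFS exhausts all shorter strings without reaching an accepting state), and abb is the lexicographically least accepting string of length 3.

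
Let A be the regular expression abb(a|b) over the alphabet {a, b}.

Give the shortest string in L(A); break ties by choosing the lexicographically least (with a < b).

By inspection of the expression, no string of length less than 4 matches, and abba is the lexicographically first match of length 4.

abba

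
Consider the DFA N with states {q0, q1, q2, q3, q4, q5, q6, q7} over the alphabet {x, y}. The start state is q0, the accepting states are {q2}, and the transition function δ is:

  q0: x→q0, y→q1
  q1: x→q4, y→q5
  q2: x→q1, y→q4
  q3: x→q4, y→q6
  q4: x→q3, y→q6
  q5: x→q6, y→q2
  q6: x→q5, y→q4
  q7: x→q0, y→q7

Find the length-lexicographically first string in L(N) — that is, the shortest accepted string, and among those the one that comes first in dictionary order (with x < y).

yyy

A breadth-first search from q0 reaches an accepting state first via the path q0 → q1 → q5 → q2 on input yyy.
No string of length < 3 is accepted (BFS exhausts all shorter strings without reaching an accepting state), and yyy is the lexicographically least accepting string of length 3.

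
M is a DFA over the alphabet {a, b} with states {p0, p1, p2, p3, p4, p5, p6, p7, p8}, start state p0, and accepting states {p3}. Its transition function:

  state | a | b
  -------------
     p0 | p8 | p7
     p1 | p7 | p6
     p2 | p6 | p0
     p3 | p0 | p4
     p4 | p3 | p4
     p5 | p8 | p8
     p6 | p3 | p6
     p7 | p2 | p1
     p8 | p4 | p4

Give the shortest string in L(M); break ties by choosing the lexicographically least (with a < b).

aaa

A breadth-first search from p0 reaches an accepting state first via the path p0 → p8 → p4 → p3 on input aaa.
No string of length < 3 is accepted (BFS exhausts all shorter strings without reaching an accepting state), and aaa is the lexicographically least accepting string of length 3.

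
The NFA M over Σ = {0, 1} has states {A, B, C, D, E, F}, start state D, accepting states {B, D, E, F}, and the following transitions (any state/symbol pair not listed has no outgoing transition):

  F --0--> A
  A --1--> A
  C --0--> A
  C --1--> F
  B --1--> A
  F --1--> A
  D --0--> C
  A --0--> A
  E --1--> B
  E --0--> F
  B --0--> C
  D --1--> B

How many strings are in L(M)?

The useful subgraph on states {B, C, D, F} is acyclic, so L(M) is finite; the longest accepting path visits 4 useful states, giving maximum string length 3.
Counting accepting paths from D by length: 1 of length 0, 1 of length 1, 1 of length 2, 1 of length 3. Total 4.

4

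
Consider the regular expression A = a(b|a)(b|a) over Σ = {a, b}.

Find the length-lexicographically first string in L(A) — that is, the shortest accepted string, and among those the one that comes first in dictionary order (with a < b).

By inspection of the expression, no string of length less than 3 matches, and aaa is the lexicographically first match of length 3.

aaa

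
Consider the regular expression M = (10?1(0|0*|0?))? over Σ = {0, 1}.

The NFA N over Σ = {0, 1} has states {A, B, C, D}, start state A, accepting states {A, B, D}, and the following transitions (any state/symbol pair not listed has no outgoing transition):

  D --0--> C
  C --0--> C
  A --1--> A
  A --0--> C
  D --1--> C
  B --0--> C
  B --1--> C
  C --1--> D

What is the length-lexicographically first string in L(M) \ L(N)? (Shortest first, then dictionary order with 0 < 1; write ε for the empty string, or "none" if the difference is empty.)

The string 110 is accepted by M but not by N.
No shorter string lies in the difference, and 110 is the lexicographically first length-3 string in L(M) \ L(N).

110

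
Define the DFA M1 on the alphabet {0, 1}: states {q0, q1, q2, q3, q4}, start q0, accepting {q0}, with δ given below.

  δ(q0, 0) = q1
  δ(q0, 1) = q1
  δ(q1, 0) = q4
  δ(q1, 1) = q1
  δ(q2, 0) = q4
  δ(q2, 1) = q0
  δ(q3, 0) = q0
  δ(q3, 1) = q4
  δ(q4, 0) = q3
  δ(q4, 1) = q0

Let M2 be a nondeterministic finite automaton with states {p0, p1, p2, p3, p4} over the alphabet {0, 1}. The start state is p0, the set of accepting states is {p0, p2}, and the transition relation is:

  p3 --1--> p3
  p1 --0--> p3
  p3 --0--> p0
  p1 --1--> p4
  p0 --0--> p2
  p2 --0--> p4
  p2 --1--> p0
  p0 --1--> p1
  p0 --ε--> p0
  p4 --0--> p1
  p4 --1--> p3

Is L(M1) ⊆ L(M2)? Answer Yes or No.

No

The string 001 is in L(M1) but not in L(M2).
So L(M1) ⊄ L(M2).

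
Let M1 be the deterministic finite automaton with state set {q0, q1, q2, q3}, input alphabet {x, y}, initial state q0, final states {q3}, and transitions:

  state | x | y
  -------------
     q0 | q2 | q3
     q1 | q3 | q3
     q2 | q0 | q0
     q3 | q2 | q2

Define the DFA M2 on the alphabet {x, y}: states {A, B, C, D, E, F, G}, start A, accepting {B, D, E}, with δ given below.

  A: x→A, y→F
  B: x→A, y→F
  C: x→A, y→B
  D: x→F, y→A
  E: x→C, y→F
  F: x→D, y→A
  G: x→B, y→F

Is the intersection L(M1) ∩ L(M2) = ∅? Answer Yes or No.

Yes

Exploring the product automaton M1 × M2 from the start pair (q0, A), following both machines on each input symbol, reaches 8 state pairs: (q0, A), (q2, A), (q3, F), (q0, F), (q2, D), (q3, A), (q2, F), (q0, D).
M1 accepts in {q3} and M2 accepts in {B, D, E}; no reachable pair has both components accepting, so no string drives both machines to acceptance simultaneously and L(M1) ∩ L(M2) = ∅.
So no string is accepted by both, and the intersection is empty.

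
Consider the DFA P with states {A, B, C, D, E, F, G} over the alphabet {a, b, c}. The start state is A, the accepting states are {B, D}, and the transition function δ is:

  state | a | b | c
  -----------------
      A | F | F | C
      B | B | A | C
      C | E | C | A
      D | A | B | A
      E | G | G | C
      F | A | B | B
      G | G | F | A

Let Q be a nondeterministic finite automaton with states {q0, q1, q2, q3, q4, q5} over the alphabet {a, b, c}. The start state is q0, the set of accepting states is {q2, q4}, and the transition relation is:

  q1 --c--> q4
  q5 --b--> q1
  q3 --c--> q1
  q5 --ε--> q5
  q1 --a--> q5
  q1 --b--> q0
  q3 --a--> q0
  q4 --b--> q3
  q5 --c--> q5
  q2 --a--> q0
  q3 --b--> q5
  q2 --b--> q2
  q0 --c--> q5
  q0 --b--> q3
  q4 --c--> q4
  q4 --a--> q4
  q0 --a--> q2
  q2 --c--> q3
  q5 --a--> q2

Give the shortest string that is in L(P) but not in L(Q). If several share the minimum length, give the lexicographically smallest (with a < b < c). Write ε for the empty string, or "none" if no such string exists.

ac

The string ac is accepted by P but not by Q.
No shorter string lies in the difference, and ac is the lexicographically first length-2 string in L(P) \ L(Q).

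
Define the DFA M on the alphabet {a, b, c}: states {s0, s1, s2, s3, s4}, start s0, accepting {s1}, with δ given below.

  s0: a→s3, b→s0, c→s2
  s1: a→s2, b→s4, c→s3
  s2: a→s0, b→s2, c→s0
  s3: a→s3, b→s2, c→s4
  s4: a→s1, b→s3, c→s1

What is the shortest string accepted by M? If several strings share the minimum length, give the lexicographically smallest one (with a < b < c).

A breadth-first search from s0 reaches an accepting state first via the path s0 → s3 → s4 → s1 on input aca.
No string of length < 3 is accepted (BFS exhausts all shorter strings without reaching an accepting state), and aca is the lexicographically least accepting string of length 3.

aca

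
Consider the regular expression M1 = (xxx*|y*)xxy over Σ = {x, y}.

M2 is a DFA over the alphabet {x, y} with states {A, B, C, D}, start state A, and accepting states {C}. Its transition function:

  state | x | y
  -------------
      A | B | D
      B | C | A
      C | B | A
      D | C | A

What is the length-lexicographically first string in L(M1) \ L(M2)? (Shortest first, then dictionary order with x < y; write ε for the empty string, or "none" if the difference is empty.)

The string xxy is accepted by M1 but not by M2.
No shorter string lies in the difference, and xxy is the lexicographically first length-3 string in L(M1) \ L(M2).

xxy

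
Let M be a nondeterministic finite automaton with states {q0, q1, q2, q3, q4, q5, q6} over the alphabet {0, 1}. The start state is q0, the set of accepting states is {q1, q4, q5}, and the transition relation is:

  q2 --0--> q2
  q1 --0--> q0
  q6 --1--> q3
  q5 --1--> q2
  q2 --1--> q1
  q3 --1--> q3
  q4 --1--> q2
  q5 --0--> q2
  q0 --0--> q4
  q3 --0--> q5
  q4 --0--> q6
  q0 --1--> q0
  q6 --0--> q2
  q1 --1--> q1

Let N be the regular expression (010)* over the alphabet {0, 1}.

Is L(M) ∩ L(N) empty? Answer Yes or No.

Converting the expression N to a DFA (subset construction, then merging equivalent states) gives the minimal DFA with states {n0, n1, n2, n3}, start state n0, accepting states {n0} and transitions n0: 0→n1, 1→n2; n1: 0→n2, 1→n3; n2: 0→n2, 1→n2; n3: 0→n0, 1→n2.
Exploring the product automaton M × N from the start pair (q0, n0), following both machines on each input symbol, reaches 13 state pairs: (q0, n0), (q4, n1), (q0, n2), (q6, n2), (q2, n3), (q4, n2), (q2, n2), (q3, n2), (q2, n0), (q1, n2), (q5, n2), (q2, n1), (q1, n3).
M accepts in {q1, q4, q5} and N accepts in {n0}; no reachable pair has both components accepting, so no string drives both machines to acceptance simultaneously and L(M) ∩ L(N) = ∅.
So no string is accepted by both, and the intersection is empty.

Yes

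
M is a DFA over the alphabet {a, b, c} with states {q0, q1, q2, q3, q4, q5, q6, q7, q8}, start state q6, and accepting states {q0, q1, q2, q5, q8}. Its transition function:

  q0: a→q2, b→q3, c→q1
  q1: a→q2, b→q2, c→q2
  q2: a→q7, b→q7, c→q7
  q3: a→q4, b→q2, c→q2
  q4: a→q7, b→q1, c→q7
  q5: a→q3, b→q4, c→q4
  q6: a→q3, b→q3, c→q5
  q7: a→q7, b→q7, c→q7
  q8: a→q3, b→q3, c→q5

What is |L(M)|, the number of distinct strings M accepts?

27

The useful subgraph on states {q1, q2, q3, q4, q5, q6} is acyclic, so L(M) is finite; the longest accepting path visits 6 useful states, giving maximum string length 5.
Counting accepting paths from q6 by length: 1 of length 1, 4 of length 2, 6 of length 3, 13 of length 4, 3 of length 5. Total 27.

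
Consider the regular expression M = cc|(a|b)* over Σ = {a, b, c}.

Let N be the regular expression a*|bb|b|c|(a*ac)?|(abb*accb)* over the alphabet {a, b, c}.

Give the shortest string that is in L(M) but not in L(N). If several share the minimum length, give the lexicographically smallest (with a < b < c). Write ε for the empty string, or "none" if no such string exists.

The string ab is accepted by M but not by N.
No shorter string lies in the difference, and ab is the lexicographically first length-2 string in L(M) \ L(N).

ab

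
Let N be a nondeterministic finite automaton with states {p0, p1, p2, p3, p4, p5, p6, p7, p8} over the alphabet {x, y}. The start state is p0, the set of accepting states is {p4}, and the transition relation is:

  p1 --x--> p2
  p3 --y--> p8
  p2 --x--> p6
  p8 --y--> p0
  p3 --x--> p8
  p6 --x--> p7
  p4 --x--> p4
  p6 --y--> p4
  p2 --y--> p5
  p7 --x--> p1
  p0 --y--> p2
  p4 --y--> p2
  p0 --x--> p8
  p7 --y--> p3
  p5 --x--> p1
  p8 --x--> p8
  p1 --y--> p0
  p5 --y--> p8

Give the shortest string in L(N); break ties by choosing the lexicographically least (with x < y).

yxy

A breadth-first search from p0 reaches an accepting state first via the path p0 → p2 → p6 → p4 on input yxy.
No string of length < 3 is accepted (BFS exhausts all shorter strings without reaching an accepting state), and yxy is the lexicographically least accepting string of length 3.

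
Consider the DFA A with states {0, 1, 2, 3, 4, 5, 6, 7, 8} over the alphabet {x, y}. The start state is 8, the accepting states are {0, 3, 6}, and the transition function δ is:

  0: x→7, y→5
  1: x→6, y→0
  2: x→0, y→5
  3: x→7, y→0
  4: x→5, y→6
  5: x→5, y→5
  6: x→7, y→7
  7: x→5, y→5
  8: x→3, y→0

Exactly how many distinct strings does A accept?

3

The useful subgraph on states {0, 3, 8} is acyclic, so L(A) is finite; the longest accepting path visits 3 useful states, giving maximum string length 2.
Counting accepting paths from 8 by length: 2 of length 1, 1 of length 2. Total 3.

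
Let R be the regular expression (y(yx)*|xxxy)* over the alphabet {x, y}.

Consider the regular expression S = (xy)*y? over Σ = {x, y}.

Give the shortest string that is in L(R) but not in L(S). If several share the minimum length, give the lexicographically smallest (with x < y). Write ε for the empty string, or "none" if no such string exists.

The string yy is accepted by R but not by S.
No shorter string lies in the difference, and yy is the lexicographically first length-2 string in L(R) \ L(S).

yy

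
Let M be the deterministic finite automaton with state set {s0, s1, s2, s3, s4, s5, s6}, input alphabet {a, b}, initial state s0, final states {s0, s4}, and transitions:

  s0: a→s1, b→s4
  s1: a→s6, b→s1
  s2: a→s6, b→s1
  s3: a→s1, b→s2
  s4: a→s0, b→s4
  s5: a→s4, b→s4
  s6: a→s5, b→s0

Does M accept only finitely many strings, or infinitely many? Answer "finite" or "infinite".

State s1 is reachable from the start and can reach an accepting state, and it lies on the cycle s1 → s1.
Traversing that cycle any number of times yields accepted strings of unbounded length, so the language is infinite.

infinite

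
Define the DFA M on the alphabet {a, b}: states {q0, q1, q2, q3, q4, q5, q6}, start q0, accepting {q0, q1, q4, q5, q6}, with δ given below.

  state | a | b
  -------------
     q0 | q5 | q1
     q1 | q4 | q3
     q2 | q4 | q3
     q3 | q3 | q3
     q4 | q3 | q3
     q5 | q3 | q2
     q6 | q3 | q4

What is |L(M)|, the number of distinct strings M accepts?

The useful subgraph on states {q0, q1, q2, q4, q5} is acyclic, so L(M) is finite; the longest accepting path visits 4 useful states, giving maximum string length 3.
Counting accepting paths from q0 by length: 1 of length 0, 2 of length 1, 1 of length 2, 1 of length 3. Total 5.

5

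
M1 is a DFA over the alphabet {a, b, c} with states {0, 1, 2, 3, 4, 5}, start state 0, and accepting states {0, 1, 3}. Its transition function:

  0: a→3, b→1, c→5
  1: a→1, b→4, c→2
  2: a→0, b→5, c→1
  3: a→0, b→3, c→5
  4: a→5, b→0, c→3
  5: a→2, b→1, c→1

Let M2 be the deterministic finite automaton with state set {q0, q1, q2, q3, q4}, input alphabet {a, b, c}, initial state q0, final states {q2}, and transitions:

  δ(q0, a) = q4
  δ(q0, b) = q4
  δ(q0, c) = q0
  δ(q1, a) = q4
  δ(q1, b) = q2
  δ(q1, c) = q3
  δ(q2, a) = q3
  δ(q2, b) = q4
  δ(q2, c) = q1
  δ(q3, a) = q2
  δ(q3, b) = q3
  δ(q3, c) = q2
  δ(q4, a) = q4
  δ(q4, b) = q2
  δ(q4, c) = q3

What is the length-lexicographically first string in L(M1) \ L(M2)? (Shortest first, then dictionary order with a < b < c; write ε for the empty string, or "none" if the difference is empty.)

The empty string ε is accepted by M1 but not by M2.
Since ε is the unique shortest string, it is the required witness.

ε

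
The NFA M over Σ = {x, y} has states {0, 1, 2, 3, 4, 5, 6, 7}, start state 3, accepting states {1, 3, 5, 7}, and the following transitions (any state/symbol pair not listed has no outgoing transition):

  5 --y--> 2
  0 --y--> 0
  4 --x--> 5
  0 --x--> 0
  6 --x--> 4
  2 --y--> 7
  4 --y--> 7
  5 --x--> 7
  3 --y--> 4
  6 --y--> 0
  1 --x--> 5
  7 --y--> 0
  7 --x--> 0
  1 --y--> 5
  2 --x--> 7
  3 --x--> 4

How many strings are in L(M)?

11

The useful subgraph on states {2, 3, 4, 5, 7} is acyclic, so L(M) is finite; the longest accepting path visits 5 useful states, giving maximum string length 4.
Counting accepting paths from 3 by length: 1 of length 0, 4 of length 2, 2 of length 3, 4 of length 4. Total 11.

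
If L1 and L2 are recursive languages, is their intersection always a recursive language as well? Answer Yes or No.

Yes

Run both deciders on the input and accept iff both accept; the combined machine always halts.
So the recursive languages are closed under intersection.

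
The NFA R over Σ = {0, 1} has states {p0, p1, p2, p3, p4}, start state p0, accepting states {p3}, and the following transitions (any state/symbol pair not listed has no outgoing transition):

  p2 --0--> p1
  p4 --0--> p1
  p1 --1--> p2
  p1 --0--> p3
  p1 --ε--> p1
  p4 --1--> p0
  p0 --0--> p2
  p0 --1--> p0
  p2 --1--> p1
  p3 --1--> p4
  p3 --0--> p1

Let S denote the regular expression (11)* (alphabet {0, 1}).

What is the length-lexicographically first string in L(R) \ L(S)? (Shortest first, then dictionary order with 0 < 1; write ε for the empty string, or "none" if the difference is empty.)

000

The string 000 is accepted by R but not by S.
No shorter string lies in the difference, and 000 is the lexicographically first length-3 string in L(R) \ L(S).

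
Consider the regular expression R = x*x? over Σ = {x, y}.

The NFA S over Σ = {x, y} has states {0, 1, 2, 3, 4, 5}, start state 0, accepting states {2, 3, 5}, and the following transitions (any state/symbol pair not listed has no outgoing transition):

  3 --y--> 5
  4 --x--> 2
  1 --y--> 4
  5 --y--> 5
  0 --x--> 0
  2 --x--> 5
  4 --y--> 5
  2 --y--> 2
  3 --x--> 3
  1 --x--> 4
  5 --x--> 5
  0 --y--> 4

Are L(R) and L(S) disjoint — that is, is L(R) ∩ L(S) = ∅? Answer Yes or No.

Yes

Converting the expression R to a DFA (subset construction, then merging equivalent states) gives the minimal DFA with states {r0, r1}, start state r0, accepting states {r0} and transitions r0: x→r0, y→r1; r1: x→r1, y→r1.
Exploring the product automaton R × S from the start pair (r0, 0), following both machines on each input symbol, reaches 4 state pairs: (r0, 0), (r1, 4), (r1, 2), (r1, 5).
R accepts in {r0} and S accepts in {2, 3, 5}; no reachable pair has both components accepting, so no string drives both machines to acceptance simultaneously and L(R) ∩ L(S) = ∅.
So no string is accepted by both, and the intersection is empty.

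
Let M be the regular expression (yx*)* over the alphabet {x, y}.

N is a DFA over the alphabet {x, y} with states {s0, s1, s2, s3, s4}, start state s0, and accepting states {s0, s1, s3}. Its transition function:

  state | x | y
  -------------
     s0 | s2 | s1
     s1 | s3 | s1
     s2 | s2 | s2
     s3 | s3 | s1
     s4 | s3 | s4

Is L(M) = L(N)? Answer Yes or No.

Converting the expression M to a DFA (subset construction, then merging equivalent states) gives the minimal DFA with states {m0, m1, m2}, start state m0, accepting states {m0, m2} and transitions m0: x→m1, y→m2; m1: x→m1, y→m1; m2: x→m2, y→m2.
Exploring the product automaton M × N from the start pair (m0, s0), following both machines on each input symbol, reaches 4 state pairs: (m0, s0), (m1, s2), (m2, s1), (m2, s3).
M accepts in {m0, m2} and N accepts in {s0, s1, s3}. In every reachable pair the two components are either both accepting — (m0, s0), (m2, s1), (m2, s3) — or both non-accepting, so no string is accepted by exactly one of the machines: L(M) \ L(N) and L(N) \ L(M) are both empty.
Hence every string is accepted by M iff it is accepted by N, and the two languages coincide.

Yes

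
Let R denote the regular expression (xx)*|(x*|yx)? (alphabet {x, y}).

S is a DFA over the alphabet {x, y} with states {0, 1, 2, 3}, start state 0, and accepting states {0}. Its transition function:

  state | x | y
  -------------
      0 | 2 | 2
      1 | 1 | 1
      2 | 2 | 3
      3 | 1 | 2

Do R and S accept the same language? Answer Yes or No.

The string x is accepted by R but rejected by S.
So L(R) ≠ L(S).

No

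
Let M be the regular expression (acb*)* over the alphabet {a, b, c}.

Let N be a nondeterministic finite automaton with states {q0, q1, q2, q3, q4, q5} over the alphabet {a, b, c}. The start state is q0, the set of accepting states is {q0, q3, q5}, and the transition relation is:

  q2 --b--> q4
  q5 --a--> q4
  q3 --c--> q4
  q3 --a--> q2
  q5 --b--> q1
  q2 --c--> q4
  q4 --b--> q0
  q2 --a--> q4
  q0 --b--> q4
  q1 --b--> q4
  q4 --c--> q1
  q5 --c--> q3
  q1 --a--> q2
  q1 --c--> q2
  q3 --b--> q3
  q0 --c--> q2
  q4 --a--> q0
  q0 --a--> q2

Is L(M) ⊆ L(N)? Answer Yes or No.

No

The string ac is in L(M) but not in L(N).
So L(M) ⊄ L(N).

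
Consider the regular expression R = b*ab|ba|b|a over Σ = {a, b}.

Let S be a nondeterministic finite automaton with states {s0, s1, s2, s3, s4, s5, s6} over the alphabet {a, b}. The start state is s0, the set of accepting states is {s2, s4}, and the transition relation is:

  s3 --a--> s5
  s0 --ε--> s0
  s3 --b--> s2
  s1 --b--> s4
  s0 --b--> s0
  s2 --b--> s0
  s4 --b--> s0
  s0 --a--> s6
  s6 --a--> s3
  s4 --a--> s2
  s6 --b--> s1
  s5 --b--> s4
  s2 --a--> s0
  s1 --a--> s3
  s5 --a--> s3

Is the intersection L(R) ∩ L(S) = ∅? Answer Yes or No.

Yes

Converting the expression R to a DFA (subset construction, then merging equivalent states) gives the minimal DFA with states {r0, r1, r2, r3, r4, r5, r6}, start state r0, accepting states {r1, r2, r4} and transitions r0: a→r1, b→r2; r1: a→r3, b→r4; r2: a→r1, b→r5; r3: a→r3, b→r3; r4: a→r3, b→r3; r5: a→r6, b→r5; r6: a→r3, b→r4.
Exploring the product automaton R × S from the start pair (r0, s0), following both machines on each input symbol, reaches 13 state pairs: (r0, s0), (r1, s6), (r2, s0), (r3, s3), (r4, s1), (r5, s0), (r3, s5), (r3, s2), (r3, s4), (r6, s6), (r3, s0), (r3, s6), (r3, s1).
R accepts in {r1, r2, r4} and S accepts in {s2, s4}; no reachable pair has both components accepting, so no string drives both machines to acceptance simultaneously and L(R) ∩ L(S) = ∅.
So no string is accepted by both, and the intersection is empty.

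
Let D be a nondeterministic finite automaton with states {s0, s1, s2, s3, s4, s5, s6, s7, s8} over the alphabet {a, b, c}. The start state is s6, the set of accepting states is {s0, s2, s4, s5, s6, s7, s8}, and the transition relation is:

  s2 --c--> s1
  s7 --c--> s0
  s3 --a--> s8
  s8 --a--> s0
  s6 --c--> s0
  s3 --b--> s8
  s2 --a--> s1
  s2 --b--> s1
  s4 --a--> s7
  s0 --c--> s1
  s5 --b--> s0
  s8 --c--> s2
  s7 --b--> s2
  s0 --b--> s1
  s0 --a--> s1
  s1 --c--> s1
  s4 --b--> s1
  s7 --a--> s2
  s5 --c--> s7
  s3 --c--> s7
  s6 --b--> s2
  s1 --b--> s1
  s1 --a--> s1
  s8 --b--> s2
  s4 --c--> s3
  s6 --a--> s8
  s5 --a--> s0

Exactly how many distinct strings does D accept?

7

The useful subgraph on states {s0, s2, s6, s8} is acyclic, so L(D) is finite; the longest accepting path visits 3 useful states, giving maximum string length 2.
Counting accepting paths from s6 by length: 1 of length 0, 3 of length 1, 3 of length 2. Total 7.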